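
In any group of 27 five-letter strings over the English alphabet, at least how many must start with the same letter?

There are 26 possible first letters, which serve as the pigeonholes.
If each of the 26 possible first letters held at most 1, the total would be at most 26 × 1 = 26 < 27, a contradiction.
So at least one holds ⌈27/26⌉ = 2.

2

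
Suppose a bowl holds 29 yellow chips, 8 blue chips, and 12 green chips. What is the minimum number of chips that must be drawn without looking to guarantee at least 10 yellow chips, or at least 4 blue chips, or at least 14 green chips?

The worst case stops just short of every target: 9 yellow, 3 blue, all 12 green — 9 + 3 + 12 = 24 chips.
One more chip must push some color to its target, so 24 + 1 = 25.

25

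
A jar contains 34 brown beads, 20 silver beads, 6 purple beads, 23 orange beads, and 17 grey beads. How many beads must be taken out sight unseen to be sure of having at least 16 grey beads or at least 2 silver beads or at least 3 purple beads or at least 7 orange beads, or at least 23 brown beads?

47

Each of the 5 colors has its own threshold; avoid all of them simultaneously.
The worst case stops just short of every target: 22 brown, 1 silver, 2 purple, 6 orange, 15 grey — 22 + 1 + 2 + 6 + 15 = 46 beads.
One more bead must push some color to its target, so 46 + 1 = 47.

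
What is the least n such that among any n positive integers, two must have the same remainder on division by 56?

Two integers differ by a multiple of 56 exactly when they share a remainder mod 56.
There are 56 residue classes mod 56, so 56 integers can all lie in distinct classes.
One more integer must repeat a residue, giving a difference divisible by 56. So n = 56 + 1 = 57.

57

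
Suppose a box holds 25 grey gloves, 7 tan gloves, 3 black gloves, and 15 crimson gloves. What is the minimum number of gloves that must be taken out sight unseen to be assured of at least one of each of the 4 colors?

The hardest color to obtain is black: we could draw every other glove first — 50 − 3 = 47 gloves — without a single black one.
The next draw must be black, so 47 + 1 = 48.

48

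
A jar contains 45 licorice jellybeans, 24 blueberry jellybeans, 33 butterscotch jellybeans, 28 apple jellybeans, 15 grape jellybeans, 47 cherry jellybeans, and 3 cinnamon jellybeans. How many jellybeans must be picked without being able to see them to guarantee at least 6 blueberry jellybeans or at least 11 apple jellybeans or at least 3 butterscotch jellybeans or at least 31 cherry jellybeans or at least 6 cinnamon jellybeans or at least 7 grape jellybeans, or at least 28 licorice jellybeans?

The worst case stops just short of every target: 27 licorice, 5 blueberry, 2 butterscotch, 10 apple, 6 grape, 30 cherry, all 3 cinnamon — 27 + 5 + 2 + 10 + 6 + 30 + 3 = 83 jellybeans.
One more jellybean must push some flavor to its target, so 83 + 1 = 84.

84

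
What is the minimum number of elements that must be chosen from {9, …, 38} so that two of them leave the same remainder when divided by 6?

7

Use the pigeonhole principle on residue classes: group the integers by remainder mod 6; there are 6 residue classes, each nonempty in this range.
Choosing one from each class (6 integers) avoids any shared remainder.
One more choice must repeat a class, so two differ by a multiple of 6. Hence 6 + 1 = 7.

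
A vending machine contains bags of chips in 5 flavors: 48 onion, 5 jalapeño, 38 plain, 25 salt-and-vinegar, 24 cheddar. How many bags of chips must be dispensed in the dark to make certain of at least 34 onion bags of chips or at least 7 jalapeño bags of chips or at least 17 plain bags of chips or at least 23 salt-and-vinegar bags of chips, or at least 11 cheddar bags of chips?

Each of the 5 flavors has its own threshold; avoid all of them simultaneously.
The worst case stops just short of every target: 33 onion, all 5 jalapeño, 16 plain, 22 salt-and-vinegar, 10 cheddar — 33 + 5 + 16 + 22 + 10 = 86 bags of chips.
One more bag of chips must push some flavor to its target, so 86 + 1 = 87.

87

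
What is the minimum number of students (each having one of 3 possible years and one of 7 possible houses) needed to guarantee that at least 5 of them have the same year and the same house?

85

There are 3 × 7 = 21 (year, house) combinations acting as pigeonholes.
With 21 × 4 = 84 students we could place exactly 4 in each, with no (year, house) pair reaching 5.
One more forces some (year, house) pair to hold 5, so 84 + 1 = 85.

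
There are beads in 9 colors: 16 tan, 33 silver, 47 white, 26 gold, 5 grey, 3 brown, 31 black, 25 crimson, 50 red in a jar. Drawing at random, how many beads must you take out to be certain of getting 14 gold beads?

224

The worst case draws every non-gold bead first: 16 + 33 + 47 + 5 + 3 + 31 + 25 + 50 = 210.
The next 14 draws are then forced to be gold, giving 210 + 14 = 224.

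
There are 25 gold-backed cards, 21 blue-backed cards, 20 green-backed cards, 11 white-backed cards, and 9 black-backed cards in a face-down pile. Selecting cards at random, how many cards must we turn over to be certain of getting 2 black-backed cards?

79

The worst case draws every non-black-backed card first: 25 + 21 + 20 + 11 = 77.
The next 2 draws are then forced to be black-backed, giving 77 + 2 = 79.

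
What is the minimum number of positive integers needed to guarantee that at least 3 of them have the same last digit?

There are 10 possible last digits acting as pigeonholes.
With 10 × 2 = 20 positive integers we could place exactly 2 in each, with no class reaching 3.
One more forces some class to hold 3, so 20 + 1 = 21.

21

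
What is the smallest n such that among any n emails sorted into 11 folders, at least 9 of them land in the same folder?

There are 11 folders acting as pigeonholes.
With 11 × 8 = 88 emails we could place exactly 8 in each, with no class reaching 9.
One more forces some class to hold 9, so 88 + 1 = 89.

89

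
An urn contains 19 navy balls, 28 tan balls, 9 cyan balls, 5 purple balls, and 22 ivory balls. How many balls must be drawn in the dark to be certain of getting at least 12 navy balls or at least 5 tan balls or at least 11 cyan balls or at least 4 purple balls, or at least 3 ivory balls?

The worst case stops just short of every target: 11 navy, 4 tan, all 9 cyan, 3 purple, 2 ivory — 11 + 4 + 9 + 3 + 2 = 29 balls.
One more ball must push some color to its target, so 29 + 1 = 30.

30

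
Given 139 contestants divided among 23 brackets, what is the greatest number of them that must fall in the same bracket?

7

The 139 contestants fall into 23 brackets.
If each of the 23 brackets held at most 6, the total would be at most 23 × 6 = 138 < 139, a contradiction.
So at least one holds ⌈139/23⌉ = 7.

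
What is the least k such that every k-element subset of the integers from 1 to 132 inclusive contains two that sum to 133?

67

Partition {1, …, 132} into 66 pairs: {1,132}, {2,131}, …, {66,67}.
Choosing 66 integers — say the integers 1 through 66 — takes one from each pair and avoids the property.
Choosing 67 forces two into the same pair by pigeonhole, and those sum to 133. So 67.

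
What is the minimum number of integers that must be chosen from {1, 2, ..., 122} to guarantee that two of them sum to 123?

Partition {1, …, 122} into 61 pairs: {1,122}, {2,121}, …, {61,62}.
Choosing 61 integers — say the integers 1 through 61 — takes one from each pair and avoids the property.
Choosing 62 forces two into the same pair by pigeonhole, and those sum to 123. So 62.

62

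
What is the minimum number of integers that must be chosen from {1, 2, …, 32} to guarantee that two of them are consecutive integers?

Partition {1, …, 32} into 16 pairs: {1,2}, {3,4}, …, {31,32}.
Choosing 16 integers — say the 16 even numbers 2, 4, …, 32 — takes one from each pair and avoids the property.
Choosing 17 forces two into the same pair by pigeonhole, and those are consecutive. So 17.

17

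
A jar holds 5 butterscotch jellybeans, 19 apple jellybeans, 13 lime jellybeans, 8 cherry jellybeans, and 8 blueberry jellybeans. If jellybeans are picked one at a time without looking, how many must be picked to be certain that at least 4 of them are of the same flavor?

16

The worst case takes 3 jellybeans of each flavor without reaching 4 of any: 5 × 3 = 15.
The next jellybean must bring some flavor to 4, so 15 + 1 = 16.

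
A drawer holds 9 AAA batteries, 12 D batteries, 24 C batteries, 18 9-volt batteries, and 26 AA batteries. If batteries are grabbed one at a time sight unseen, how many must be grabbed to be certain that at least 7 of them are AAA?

To avoid AAA batteries as long as possible, exhaust the other 4 types first.
The worst case draws every non-AAA battery first: 12 + 24 + 18 + 26 = 80.
The next 7 draws are then forced to be AAA, giving 80 + 7 = 87.

87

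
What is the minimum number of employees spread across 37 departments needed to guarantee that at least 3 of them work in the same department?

75

There are 37 departments acting as pigeonholes.
With 37 × 2 = 74 employees we could place exactly 2 in each, with no class reaching 3.
One more forces some class to hold 3, so 74 + 1 = 75.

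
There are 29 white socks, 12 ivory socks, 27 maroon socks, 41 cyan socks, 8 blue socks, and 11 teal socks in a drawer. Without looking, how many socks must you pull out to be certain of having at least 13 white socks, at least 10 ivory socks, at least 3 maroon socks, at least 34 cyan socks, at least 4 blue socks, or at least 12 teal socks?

The worst case stops just short of every target: 12 white, 9 ivory, 2 maroon, 33 cyan, 3 blue, 11 teal — 12 + 9 + 2 + 33 + 3 + 11 = 70 socks.
One more sock must push some color to its target, so 70 + 1 = 71.

71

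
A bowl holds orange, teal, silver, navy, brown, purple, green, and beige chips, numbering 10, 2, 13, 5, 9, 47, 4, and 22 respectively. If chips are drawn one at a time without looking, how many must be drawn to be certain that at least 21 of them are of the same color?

In the worst case we take at most 20 of each color, but all 10 orange, all 2 teal, all 13 silver, all 5 navy, all 9 brown, and all 4 green (fewer than 20), giving 10 + 2 + 13 + 5 + 9 + 20 + 4 + 20 = 83.
One more chip then forces some color to 21, so 83 + 1 = 84.

84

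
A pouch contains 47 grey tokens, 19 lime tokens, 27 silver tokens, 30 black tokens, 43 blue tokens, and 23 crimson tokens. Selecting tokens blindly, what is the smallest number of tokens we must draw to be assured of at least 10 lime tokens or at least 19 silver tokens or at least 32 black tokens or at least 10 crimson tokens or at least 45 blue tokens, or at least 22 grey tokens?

The worst case stops just short of every target: 21 grey, 9 lime, 18 silver, all 30 black, all 43 blue, 9 crimson — 21 + 9 + 18 + 30 + 43 + 9 = 130 tokens.
One more token must push some color to its target, so 130 + 1 = 131.

131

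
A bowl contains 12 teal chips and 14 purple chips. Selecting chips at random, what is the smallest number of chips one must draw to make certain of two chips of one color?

Treat the 2 colors as pigeonholes.
The worst case takes 1 chip of each color without reaching 2 of any: 2 × 1 = 2.
The next chip must bring some color to 2, so 2 + 1 = 3.

3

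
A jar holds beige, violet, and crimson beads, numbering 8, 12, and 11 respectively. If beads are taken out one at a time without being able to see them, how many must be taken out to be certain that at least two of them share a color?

4

The worst case takes 1 bead of each color without reaching 2 of any: 3 × 1 = 3.
The next bead must bring some color to 2, so 3 + 1 = 4.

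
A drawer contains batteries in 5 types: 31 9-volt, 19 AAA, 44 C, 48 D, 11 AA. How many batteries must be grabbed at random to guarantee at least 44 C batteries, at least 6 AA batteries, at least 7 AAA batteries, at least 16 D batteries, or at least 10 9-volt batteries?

79

The worst case stops just short of every target: 9 9-volt, 6 AAA, 43 C, 15 D, 5 AA — 9 + 6 + 43 + 15 + 5 = 78 batteries.
One more battery must push some type to its target, so 78 + 1 = 79.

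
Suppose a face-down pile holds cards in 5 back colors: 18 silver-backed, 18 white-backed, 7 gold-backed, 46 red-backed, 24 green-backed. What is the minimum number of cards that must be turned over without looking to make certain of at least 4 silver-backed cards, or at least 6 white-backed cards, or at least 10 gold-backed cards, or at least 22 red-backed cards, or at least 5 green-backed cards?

41

The worst case stops just short of every target: 3 silver-backed, 5 white-backed, all 7 gold-backed, 21 red-backed, 4 green-backed — 3 + 5 + 7 + 21 + 4 = 40 cards.
One more card must push some back color to its target, so 40 + 1 = 41.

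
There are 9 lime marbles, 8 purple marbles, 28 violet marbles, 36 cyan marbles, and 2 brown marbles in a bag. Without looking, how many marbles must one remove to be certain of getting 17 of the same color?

In the worst case we take at most 16 of each color, but all 9 lime, all 8 purple, and all 2 brown (fewer than 16), giving 9 + 8 + 16 + 16 + 2 = 51.
One more marble then forces some color to 17, so 51 + 1 = 52.

52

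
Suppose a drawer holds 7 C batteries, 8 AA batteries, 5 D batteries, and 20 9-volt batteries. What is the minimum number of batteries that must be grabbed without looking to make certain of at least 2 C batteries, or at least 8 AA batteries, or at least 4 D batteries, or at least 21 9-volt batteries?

Each of the 4 types has its own threshold; avoid all of them simultaneously.
The worst case stops just short of every target: 1 C, 7 AA, 3 D, 20 9-volt — 1 + 7 + 3 + 20 = 31 batteries.
One more battery must push some type to its target, so 31 + 1 = 32.

32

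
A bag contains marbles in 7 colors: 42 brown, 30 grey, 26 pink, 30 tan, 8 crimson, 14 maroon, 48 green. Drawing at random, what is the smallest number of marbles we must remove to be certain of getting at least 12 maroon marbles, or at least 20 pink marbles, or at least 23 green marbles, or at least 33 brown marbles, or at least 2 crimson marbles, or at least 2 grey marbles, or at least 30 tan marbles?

116

The worst case stops just short of every target: 32 brown, 1 grey, 19 pink, 29 tan, 1 crimson, 11 maroon, 22 green — 32 + 1 + 19 + 29 + 1 + 11 + 22 = 115 marbles.
One more marble must push some color to its target, so 115 + 1 = 116.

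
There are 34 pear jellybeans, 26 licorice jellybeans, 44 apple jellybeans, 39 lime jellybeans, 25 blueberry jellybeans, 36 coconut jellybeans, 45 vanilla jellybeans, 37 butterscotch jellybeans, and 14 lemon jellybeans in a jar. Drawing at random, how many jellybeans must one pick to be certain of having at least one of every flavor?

287

The hardest flavor to obtain is lemon: we could draw every other jellybean first — 300 − 14 = 286 jellybeans — without a single lemon one.
The next draw must be lemon, so 286 + 1 = 287.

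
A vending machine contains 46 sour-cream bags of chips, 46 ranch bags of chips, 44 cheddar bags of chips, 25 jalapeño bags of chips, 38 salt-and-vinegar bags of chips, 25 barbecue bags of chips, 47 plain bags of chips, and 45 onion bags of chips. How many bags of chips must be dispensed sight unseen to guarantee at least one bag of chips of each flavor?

The hardest flavor to obtain is jalapeño: we could draw every other bag of chips first — 316 − 25 = 291 bags of chips — without a single jalapeño one.
The next draw must be jalapeño, so 291 + 1 = 292.

292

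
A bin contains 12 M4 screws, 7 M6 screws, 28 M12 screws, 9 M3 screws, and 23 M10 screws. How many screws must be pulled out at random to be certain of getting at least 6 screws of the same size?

The worst case takes 5 screws of each size without reaching 6 of any: 5 × 5 = 25.
The next screw must bring some size to 6, so 25 + 1 = 26.

26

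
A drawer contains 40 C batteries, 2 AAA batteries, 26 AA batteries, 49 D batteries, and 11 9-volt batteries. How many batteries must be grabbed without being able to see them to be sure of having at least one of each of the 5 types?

127

The hardest type to obtain is AAA: we could draw every other battery first — 128 − 2 = 126 batteries — without a single AAA one.
The next draw must be AAA, so 126 + 1 = 127.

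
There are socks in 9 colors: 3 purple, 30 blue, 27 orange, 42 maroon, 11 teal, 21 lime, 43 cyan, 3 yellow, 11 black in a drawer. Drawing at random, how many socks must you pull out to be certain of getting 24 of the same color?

Treat the 9 colors as pigeonholes.
In the worst case we take at most 23 of each color, but all 3 purple, all 11 teal, all 21 lime, all 3 yellow, and all 11 black (fewer than 23), giving 3 + 23 + 23 + 23 + 11 + 21 + 23 + 3 + 11 = 141.
One more sock then forces some color to 24, so 141 + 1 = 142.

142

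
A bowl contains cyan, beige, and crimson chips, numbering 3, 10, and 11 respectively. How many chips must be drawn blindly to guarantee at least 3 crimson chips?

16

To avoid crimson chips as long as possible, exhaust the other 2 colors first.
The worst case draws every non-crimson chip first: 3 + 10 = 13.
The next 3 draws are then forced to be crimson, giving 13 + 3 = 16.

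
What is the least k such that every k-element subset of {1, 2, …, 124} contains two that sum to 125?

63

Partition {1, …, 124} into 62 pairs: {1,124}, {2,123}, …, {62,63}.
Choosing 62 integers — say the integers 1 through 62 — takes one from each pair and avoids the property.
Choosing 63 forces two into the same pair by pigeonhole, and those sum to 125. So 63.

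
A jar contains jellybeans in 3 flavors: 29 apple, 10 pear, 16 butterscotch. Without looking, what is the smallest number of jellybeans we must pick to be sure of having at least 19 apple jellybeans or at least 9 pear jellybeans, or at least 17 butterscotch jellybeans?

43

The worst case stops just short of every target: 18 apple, 8 pear, 16 butterscotch — 18 + 8 + 16 = 42 jellybeans.
One more jellybean must push some flavor to its target, so 42 + 1 = 43.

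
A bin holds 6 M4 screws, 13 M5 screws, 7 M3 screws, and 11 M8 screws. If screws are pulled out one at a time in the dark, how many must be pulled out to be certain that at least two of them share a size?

5

The worst case takes 1 screw of each size without reaching 2 of any: 4 × 1 = 4.
The next screw must bring some size to 2, so 4 + 1 = 5.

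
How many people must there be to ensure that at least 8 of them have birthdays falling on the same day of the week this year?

50

There are 7 days of the week acting as pigeonholes.
With 7 × 7 = 49 people we could place exactly 7 in each, with no class reaching 8.
One more forces some class to hold 8, so 49 + 1 = 50.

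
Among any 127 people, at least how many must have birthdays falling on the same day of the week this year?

19

There are 7 days of the week, which serve as the pigeonholes.
If each of the 7 days of the week held at most 18, the total would be at most 7 × 18 = 126 < 127, a contradiction.
So at least one holds ⌈127/7⌉ = 19.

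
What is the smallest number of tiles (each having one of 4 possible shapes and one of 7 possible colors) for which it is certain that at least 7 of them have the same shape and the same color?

169

There are 4 × 7 = 28 (shape, color) combinations acting as pigeonholes.
With 28 × 6 = 168 tiles we could place exactly 6 in each, with no (shape, color) pair reaching 7.
One more forces some (shape, color) pair to hold 7, so 168 + 1 = 169.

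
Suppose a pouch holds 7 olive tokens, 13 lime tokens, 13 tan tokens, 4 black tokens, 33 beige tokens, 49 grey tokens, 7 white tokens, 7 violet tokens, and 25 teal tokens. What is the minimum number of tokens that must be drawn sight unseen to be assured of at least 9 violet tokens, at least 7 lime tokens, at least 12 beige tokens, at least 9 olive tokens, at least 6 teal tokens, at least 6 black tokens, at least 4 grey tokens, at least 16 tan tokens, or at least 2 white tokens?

58

The worst case stops just short of every target: all 7 olive, 6 lime, all 13 tan, all 4 black, 11 beige, 3 grey, 1 white, all 7 violet, 5 teal — 7 + 6 + 13 + 4 + 11 + 3 + 1 + 7 + 5 = 57 tokens.
One more token must push some color to its target, so 57 + 1 = 58.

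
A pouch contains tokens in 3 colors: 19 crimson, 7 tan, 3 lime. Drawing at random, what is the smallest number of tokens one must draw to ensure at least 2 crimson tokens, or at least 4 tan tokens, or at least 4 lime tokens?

8

Each of the 3 colors has its own threshold; avoid all of them simultaneously.
The worst case stops just short of every target: 1 crimson, 3 tan, 3 lime — 1 + 3 + 3 = 7 tokens.
One more token must push some color to its target, so 7 + 1 = 8.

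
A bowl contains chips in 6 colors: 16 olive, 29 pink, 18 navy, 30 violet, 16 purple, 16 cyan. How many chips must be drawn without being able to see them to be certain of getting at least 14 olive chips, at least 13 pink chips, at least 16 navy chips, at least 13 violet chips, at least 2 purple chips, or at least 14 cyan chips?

67

The worst case stops just short of every target: 13 olive, 12 pink, 15 navy, 12 violet, 1 purple, 13 cyan — 13 + 12 + 15 + 12 + 1 + 13 = 66 chips.
One more chip must push some color to its target, so 66 + 1 = 67.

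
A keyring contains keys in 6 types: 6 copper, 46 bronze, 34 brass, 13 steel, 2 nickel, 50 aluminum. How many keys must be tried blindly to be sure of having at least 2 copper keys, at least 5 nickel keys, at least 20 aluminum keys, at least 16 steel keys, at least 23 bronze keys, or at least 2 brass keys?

59

The worst case stops just short of every target: 1 copper, 22 bronze, 1 brass, all 13 steel, all 2 nickel, 19 aluminum — 1 + 22 + 1 + 13 + 2 + 19 = 58 keys.
One more key must push some type to its target, so 58 + 1 = 59.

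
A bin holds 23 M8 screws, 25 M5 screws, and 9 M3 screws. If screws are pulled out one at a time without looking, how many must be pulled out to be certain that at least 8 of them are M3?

To avoid M3 screws as long as possible, exhaust the other 2 sizes first.
The worst case draws every non-M3 screw first: 23 + 25 = 48.
The next 8 draws are then forced to be M3, giving 48 + 8 = 56.

56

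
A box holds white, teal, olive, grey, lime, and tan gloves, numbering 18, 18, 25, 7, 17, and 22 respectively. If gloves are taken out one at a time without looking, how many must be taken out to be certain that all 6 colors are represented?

The hardest color to obtain is grey: we could draw every other glove first — 107 − 7 = 100 gloves — without a single grey one.
The next draw must be grey, so 100 + 1 = 101.

101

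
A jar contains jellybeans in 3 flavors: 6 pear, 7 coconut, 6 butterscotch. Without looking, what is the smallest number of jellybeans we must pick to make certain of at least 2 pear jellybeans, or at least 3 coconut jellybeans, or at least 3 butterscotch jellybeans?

6

Each of the 3 flavors has its own threshold; avoid all of them simultaneously.
The worst case stops just short of every target: 1 pear, 2 coconut, 2 butterscotch — 1 + 2 + 2 = 5 jellybeans.
One more jellybean must push some flavor to its target, so 5 + 1 = 6.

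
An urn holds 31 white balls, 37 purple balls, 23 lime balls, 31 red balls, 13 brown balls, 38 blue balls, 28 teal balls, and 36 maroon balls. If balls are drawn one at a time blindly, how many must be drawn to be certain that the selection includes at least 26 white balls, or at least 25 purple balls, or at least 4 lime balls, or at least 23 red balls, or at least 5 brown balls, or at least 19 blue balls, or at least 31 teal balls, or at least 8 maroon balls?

132

The worst case stops just short of every target: 25 white, 24 purple, 3 lime, 22 red, 4 brown, 18 blue, all 28 teal, 7 maroon — 25 + 24 + 3 + 22 + 4 + 18 + 28 + 7 = 131 balls.
One more ball must push some color to its target, so 131 + 1 = 132.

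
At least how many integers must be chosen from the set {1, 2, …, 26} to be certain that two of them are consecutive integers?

14

Partition {1, …, 26} into 13 pairs: {1,2}, {3,4}, …, {25,26}.
Choosing 13 integers — say the 13 even numbers 2, 4, …, 26 — takes one from each pair and avoids the property.
Choosing 14 forces two into the same pair by pigeonhole, and those are consecutive. So 14.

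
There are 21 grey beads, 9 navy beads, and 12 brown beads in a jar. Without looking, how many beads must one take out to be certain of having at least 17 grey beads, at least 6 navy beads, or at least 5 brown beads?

The worst case stops just short of every target: 16 grey, 5 navy, 4 brown — 16 + 5 + 4 = 25 beads.
One more bead must push some color to its target, so 25 + 1 = 26.

26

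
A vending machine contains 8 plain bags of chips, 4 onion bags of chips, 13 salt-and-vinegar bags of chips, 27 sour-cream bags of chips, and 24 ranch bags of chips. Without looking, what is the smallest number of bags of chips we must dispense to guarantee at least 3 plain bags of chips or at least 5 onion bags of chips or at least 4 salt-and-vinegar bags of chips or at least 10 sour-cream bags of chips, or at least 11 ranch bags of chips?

The worst case stops just short of every target: 2 plain, 4 onion, 3 salt-and-vinegar, 9 sour-cream, 10 ranch — 2 + 4 + 3 + 9 + 10 = 28 bags of chips.
One more bag of chips must push some flavor to its target, so 28 + 1 = 29.

29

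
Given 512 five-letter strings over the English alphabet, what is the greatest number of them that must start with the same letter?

The 512 five-letter strings over the English alphabet fall into 26 possible first letters.
If each of the 26 possible first letters held at most 19, the total would be at most 26 × 19 = 494 < 512, a contradiction.
So at least one holds ⌈512/26⌉ = 20.

20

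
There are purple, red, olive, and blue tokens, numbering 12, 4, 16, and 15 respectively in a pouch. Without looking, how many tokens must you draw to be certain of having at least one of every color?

44

The hardest color to obtain is red: we could draw every other token first — 47 − 4 = 43 tokens — without a single red one.
The next draw must be red, so 43 + 1 = 44.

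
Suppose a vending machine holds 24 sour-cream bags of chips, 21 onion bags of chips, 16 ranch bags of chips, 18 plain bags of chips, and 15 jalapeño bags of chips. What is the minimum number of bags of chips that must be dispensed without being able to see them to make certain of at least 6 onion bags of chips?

79

The worst case draws every non-onion bag of chips first: 24 + 16 + 18 + 15 = 73.
The next 6 draws are then forced to be onion, giving 73 + 6 = 79.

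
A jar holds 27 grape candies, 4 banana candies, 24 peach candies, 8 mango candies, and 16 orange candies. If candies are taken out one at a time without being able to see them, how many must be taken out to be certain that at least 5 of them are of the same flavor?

21

Treat the 5 flavors as pigeonholes.
The worst case takes 4 candies of each flavor without reaching 5 of any: 5 × 4 = 20.
The next candy must bring some flavor to 5, so 20 + 1 = 21.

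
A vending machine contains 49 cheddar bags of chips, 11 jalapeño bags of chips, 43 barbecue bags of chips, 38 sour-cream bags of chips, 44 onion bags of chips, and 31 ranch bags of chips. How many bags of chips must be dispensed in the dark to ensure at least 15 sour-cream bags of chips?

193

The worst case draws every non-sour-cream bag of chips first: 49 + 11 + 43 + 44 + 31 = 178.
The next 15 draws are then forced to be sour-cream, giving 178 + 15 = 193.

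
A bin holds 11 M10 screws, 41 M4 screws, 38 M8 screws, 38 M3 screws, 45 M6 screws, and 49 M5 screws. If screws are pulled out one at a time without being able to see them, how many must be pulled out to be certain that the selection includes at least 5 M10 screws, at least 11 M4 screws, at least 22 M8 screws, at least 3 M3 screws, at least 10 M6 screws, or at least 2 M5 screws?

48

The worst case stops just short of every target: 4 M10, 10 M4, 21 M8, 2 M3, 9 M6, 1 M5 — 4 + 10 + 21 + 2 + 9 + 1 = 47 screws.
One more screw must push some size to its target, so 47 + 1 = 48.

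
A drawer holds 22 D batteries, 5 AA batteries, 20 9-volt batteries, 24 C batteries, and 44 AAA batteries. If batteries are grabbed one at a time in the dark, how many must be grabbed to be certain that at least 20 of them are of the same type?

Treat the 5 types as pigeonholes.
In the worst case we take at most 19 of each type, but all 5 AA (fewer than 19), giving 19 + 5 + 19 + 19 + 19 = 81.
One more battery then forces some type to 20, so 81 + 1 = 82.

82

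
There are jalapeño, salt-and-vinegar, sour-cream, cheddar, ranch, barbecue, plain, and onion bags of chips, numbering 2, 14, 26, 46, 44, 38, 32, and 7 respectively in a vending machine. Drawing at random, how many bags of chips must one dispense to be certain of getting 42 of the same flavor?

202

Treat the 8 flavors as pigeonholes.
In the worst case we take at most 41 of each flavor, but all 2 jalapeño, all 14 salt-and-vinegar, all 26 sour-cream, all 38 barbecue, all 32 plain, and all 7 onion (fewer than 41), giving 2 + 14 + 26 + 41 + 41 + 38 + 32 + 7 = 201.
One more bag of chips then forces some flavor to 42, so 201 + 1 = 202.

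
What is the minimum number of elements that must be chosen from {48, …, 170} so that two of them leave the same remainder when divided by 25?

26

Use the pigeonhole principle on residue classes: group the integers by remainder mod 25; there are 25 residue classes, each nonempty in this range.
Choosing one from each class (25 integers) avoids any shared remainder.
One more choice must repeat a class, so two differ by a multiple of 25. Hence 25 + 1 = 26.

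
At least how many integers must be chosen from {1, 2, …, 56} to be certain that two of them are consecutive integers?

29

Partition {1, …, 56} into 28 pairs: {1,2}, {3,4}, …, {55,56}.
Choosing 28 integers — say the 28 even numbers 2, 4, …, 56 — takes one from each pair and avoids the property.
Choosing 29 forces two into the same pair by pigeonhole, and those are consecutive. So 29.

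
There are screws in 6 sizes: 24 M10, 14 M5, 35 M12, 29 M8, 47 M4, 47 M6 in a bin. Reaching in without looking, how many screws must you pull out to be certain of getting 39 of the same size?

In the worst case we take at most 38 of each size, but all 24 M10, all 14 M5, all 35 M12, and all 29 M8 (fewer than 38), giving 24 + 14 + 35 + 29 + 38 + 38 = 178.
One more screw then forces some size to 39, so 178 + 1 = 179.

179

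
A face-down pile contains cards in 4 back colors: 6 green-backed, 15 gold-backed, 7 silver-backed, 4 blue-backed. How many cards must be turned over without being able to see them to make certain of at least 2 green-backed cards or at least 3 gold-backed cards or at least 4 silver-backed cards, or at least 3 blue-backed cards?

9

The worst case stops just short of every target: 1 green-backed, 2 gold-backed, 3 silver-backed, 2 blue-backed — 1 + 2 + 3 + 2 = 8 cards.
One more card must push some back color to its target, so 8 + 1 = 9.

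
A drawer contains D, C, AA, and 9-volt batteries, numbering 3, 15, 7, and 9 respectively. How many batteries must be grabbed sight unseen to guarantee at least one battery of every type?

32

The hardest type to obtain is D: we could draw every other battery first — 34 − 3 = 31 batteries — without a single D one.
The next draw must be D, so 31 + 1 = 32.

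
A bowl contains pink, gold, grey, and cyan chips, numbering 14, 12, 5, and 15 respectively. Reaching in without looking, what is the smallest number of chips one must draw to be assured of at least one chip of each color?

42

The hardest color to obtain is grey: we could draw every other chip first — 46 − 5 = 41 chips — without a single grey one.
The next draw must be grey, so 41 + 1 = 42.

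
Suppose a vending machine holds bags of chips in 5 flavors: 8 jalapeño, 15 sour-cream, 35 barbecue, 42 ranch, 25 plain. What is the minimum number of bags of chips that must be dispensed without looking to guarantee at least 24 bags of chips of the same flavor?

In the worst case we take at most 23 of each flavor, but all 8 jalapeño and all 15 sour-cream (fewer than 23), giving 8 + 15 + 23 + 23 + 23 = 92.
One more bag of chips then forces some flavor to 24, so 92 + 1 = 93.

93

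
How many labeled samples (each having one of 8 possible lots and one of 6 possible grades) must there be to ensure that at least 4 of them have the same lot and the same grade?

145

There are 8 × 6 = 48 (lot, grade) combinations acting as pigeonholes.
With 48 × 3 = 144 labeled samples we could place exactly 3 in each, with no (lot, grade) pair reaching 4.
One more forces some (lot, grade) pair to hold 4, so 144 + 1 = 145.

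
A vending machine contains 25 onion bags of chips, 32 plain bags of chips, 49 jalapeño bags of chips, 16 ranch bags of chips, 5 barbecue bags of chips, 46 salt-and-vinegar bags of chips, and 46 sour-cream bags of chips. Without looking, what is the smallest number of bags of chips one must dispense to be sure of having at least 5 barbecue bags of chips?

To avoid barbecue bags of chips as long as possible, exhaust the other 6 flavors first.
The worst case draws every non-barbecue bag of chips first: 25 + 32 + 49 + 16 + 46 + 46 = 214.
The next 5 draws are then forced to be barbecue, giving 214 + 5 = 219.

219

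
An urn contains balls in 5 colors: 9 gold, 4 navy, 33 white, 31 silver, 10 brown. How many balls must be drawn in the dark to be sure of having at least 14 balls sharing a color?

In the worst case we take at most 13 of each color, but all 9 gold, all 4 navy, and all 10 brown (fewer than 13), giving 9 + 4 + 13 + 13 + 10 = 49.
One more ball then forces some color to 14, so 49 + 1 = 50.

50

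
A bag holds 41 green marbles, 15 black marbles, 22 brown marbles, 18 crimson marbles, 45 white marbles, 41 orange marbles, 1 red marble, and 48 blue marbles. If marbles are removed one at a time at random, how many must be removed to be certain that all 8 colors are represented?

231

The hardest color to obtain is red: we could draw every other marble first — 231 − 1 = 230 marbles — without a single red one.
The next draw must be red, so 230 + 1 = 231.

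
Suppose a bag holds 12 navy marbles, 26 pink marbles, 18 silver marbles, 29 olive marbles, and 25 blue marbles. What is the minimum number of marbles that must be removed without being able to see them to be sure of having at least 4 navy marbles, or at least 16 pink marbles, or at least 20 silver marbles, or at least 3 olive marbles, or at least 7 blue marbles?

45

Each of the 5 colors has its own threshold; avoid all of them simultaneously.
The worst case stops just short of every target: 3 navy, 15 pink, all 18 silver, 2 olive, 6 blue — 3 + 15 + 18 + 2 + 6 = 44 marbles.
One more marble must push some color to its target, so 44 + 1 = 45.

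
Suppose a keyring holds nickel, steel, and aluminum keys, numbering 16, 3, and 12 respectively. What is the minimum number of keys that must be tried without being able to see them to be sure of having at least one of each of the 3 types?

The hardest type to obtain is steel: we could draw every other key first — 31 − 3 = 28 keys — without a single steel one.
The next draw must be steel, so 28 + 1 = 29.

29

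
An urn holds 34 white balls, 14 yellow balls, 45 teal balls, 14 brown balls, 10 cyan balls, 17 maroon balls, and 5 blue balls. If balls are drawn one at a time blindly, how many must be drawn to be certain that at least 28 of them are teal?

122

To avoid teal balls as long as possible, exhaust the other 6 colors first.
The worst case draws every non-teal ball first: 34 + 14 + 14 + 10 + 17 + 5 = 94.
The next 28 draws are then forced to be teal, giving 94 + 28 = 122.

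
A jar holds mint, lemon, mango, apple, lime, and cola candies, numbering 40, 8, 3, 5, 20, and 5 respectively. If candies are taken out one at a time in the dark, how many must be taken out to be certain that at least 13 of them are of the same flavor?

46

In the worst case we take at most 12 of each flavor, but all 8 lemon, all 3 mango, all 5 apple, and all 5 cola (fewer than 12), giving 12 + 8 + 3 + 5 + 12 + 5 = 45.
One more candy then forces some flavor to 13, so 45 + 1 = 46.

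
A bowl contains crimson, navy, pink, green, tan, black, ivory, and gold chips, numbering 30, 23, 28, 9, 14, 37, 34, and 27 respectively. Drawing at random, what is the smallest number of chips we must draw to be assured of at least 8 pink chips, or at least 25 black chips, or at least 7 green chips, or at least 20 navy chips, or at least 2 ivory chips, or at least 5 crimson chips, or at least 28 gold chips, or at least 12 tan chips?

Each of the 8 colors has its own threshold; avoid all of them simultaneously.
The worst case stops just short of every target: 4 crimson, 19 navy, 7 pink, 6 green, 11 tan, 24 black, 1 ivory, 27 gold — 4 + 19 + 7 + 6 + 11 + 24 + 1 + 27 = 99 chips.
One more chip must push some color to its target, so 99 + 1 = 100.

100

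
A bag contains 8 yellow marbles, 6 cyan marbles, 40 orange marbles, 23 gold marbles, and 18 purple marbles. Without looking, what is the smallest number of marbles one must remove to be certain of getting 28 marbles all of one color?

In the worst case we take at most 27 of each color, but all 8 yellow, all 6 cyan, all 23 gold, and all 18 purple (fewer than 27), giving 8 + 6 + 27 + 23 + 18 = 82.
One more marble then forces some color to 28, so 82 + 1 = 83.

83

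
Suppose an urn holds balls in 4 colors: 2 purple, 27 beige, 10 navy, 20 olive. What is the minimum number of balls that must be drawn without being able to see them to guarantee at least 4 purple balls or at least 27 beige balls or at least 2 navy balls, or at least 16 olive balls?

The worst case stops just short of every target: all 2 purple, 26 beige, 1 navy, 15 olive — 2 + 26 + 1 + 15 = 44 balls.
One more ball must push some color to its target, so 44 + 1 = 45.

45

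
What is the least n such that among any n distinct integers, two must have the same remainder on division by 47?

48

Use the pigeonhole principle on residue classes: two integers differ by a multiple of 47 exactly when they share a remainder mod 47.
There are 47 residue classes mod 47, so 47 integers can all lie in distinct classes.
One more integer must repeat a residue, giving a difference divisible by 47. So n = 47 + 1 = 48.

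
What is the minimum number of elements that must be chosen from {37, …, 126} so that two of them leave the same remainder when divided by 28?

29

Use the pigeonhole principle on residue classes: group the integers by remainder mod 28; there are 28 residue classes, each nonempty in this range.
Choosing one from each class (28 integers) avoids any shared remainder.
One more choice must repeat a class, so two differ by a multiple of 28. Hence 28 + 1 = 29.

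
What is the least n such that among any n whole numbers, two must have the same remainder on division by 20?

Two integers differ by a multiple of 20 exactly when they share a remainder mod 20.
There are 20 residue classes mod 20, so 20 integers can all lie in distinct classes.
One more integer must repeat a residue, giving a difference divisible by 20. So n = 20 + 1 = 21.

21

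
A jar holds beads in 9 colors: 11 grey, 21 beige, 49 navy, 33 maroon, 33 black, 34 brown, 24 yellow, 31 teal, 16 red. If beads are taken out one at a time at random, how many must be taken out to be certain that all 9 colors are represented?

242

The hardest color to obtain is grey: we could draw every other bead first — 252 − 11 = 241 beads — without a single grey one.
The next draw must be grey, so 241 + 1 = 242.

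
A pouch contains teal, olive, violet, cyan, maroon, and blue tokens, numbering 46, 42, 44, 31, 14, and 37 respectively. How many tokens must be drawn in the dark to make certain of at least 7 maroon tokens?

207

The worst case draws every non-maroon token first: 46 + 42 + 44 + 31 + 37 = 200.
The next 7 draws are then forced to be maroon, giving 200 + 7 = 207.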